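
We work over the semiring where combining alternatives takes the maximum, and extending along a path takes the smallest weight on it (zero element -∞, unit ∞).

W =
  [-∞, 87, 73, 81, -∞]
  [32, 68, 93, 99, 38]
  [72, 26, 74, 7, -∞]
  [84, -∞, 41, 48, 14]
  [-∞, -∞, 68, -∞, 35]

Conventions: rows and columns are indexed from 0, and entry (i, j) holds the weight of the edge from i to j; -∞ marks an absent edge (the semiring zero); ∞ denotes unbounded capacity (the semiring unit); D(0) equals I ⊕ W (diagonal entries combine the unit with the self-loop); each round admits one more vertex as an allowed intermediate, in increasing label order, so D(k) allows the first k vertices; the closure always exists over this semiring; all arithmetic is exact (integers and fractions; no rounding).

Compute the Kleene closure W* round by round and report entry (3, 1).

D(0):
  [∞, 87, 73, 81, -∞]
  [32, ∞, 93, 99, 38]
  [72, 26, ∞, 7, -∞]
  [84, -∞, 41, ∞, 14]
  [-∞, -∞, 68, -∞, ∞]
D(1):
  [∞, 87, 73, 81, -∞]
  [32, ∞, 93, 99, 38]
  [72, 72, ∞, 72, -∞]
  [84, 84, 73, ∞, 14]
  [-∞, -∞, 68, -∞, ∞]
D(2):
  [∞, 87, 87, 87, 38]
  [32, ∞, 93, 99, 38]
  [72, 72, ∞, 72, 38]
  [84, 84, 84, ∞, 38]
  [-∞, -∞, 68, -∞, ∞]
D(3):
  [∞, 87, 87, 87, 38]
  [72, ∞, 93, 99, 38]
  [72, 72, ∞, 72, 38]
  [84, 84, 84, ∞, 38]
  [68, 68, 68, 68, ∞]
D(4):
  [∞, 87, 87, 87, 38]
  [84, ∞, 93, 99, 38]
  [72, 72, ∞, 72, 38]
  [84, 84, 84, ∞, 38]
  [68, 68, 68, 68, ∞]
D(5):
  [∞, 87, 87, 87, 38]
  [84, ∞, 93, 99, 38]
  [72, 72, ∞, 72, 38]
  [84, 84, 84, ∞, 38]
  [68, 68, 68, 68, ∞]
Answer: W*[3][1] = 84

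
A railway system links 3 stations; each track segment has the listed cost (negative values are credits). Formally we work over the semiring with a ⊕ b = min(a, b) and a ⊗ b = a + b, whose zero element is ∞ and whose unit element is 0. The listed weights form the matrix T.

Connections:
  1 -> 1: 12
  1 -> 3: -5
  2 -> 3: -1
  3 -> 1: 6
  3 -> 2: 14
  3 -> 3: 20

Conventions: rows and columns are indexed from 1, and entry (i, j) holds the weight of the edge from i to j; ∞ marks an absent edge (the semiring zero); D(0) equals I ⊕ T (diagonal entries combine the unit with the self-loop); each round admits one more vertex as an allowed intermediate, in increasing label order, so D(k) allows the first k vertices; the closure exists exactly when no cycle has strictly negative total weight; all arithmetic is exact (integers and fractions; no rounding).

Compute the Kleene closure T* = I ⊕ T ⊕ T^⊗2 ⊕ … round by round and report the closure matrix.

D(0):
  [0, ∞, -5]
  [∞, 0, -1]
  [6, 14, 0]
D(1):
  [0, ∞, -5]
  [∞, 0, -1]
  [6, 14, 0]
D(2):
  [0, ∞, -5]
  [∞, 0, -1]
  [6, 14, 0]
D(3):
  [0, 9, -5]
  [5, 0, -1]
  [6, 14, 0]
Answer: T* = [[0, 9, -5], [5, 0, -1], [6, 14, 0]]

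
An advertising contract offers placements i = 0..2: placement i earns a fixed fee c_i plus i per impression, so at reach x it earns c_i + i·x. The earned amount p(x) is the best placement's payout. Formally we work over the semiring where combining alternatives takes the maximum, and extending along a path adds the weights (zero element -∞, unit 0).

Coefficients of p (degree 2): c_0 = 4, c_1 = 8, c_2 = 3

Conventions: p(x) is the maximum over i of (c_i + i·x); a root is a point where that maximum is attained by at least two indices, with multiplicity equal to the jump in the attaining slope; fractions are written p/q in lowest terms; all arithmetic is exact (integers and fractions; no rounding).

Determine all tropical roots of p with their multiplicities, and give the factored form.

hull edge (i=0, c=4) to (i=1, c=8): slope 4, span 1
hull edge (i=1, c=8) to (i=2, c=3): slope -5, span 1
Factored form: p(x) = 3 ⊗ (x ⊕ (-4)) ⊗ (x ⊕ 5)
Answer: roots = -4 (mult 1), 5 (mult 1)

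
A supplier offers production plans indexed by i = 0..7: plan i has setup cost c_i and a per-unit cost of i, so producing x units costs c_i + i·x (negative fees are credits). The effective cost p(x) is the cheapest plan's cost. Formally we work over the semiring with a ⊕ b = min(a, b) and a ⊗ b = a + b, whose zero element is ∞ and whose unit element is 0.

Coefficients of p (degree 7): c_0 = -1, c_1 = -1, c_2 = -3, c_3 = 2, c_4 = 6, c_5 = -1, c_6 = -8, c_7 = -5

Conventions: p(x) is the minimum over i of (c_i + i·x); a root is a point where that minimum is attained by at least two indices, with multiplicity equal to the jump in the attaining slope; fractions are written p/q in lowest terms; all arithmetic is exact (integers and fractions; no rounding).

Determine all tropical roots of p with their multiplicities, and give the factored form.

hull edge (i=0, c=-1) to (i=6, c=-8): slope -7/6, span 6
hull edge (i=6, c=-8) to (i=7, c=-5): slope 3, span 1
Factored form: p(x) = -5 ⊗ (x ⊕ (-3)) ⊗ (x ⊕ 7/6) ⊗ (x ⊕ 7/6) ⊗ (x ⊕ 7/6) ⊗ (x ⊕ 7/6) ⊗ (x ⊕ 7/6) ⊗ (x ⊕ 7/6)
Answer: roots = -3 (mult 1), 7/6 (mult 6)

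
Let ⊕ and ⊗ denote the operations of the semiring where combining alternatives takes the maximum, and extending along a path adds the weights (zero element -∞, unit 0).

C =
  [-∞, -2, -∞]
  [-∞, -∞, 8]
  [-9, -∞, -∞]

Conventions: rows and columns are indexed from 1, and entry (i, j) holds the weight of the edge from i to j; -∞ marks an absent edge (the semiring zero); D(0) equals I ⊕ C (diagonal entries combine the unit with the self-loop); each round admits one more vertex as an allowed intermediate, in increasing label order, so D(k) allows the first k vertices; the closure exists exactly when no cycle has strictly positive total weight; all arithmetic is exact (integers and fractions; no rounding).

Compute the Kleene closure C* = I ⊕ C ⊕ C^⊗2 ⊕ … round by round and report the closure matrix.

D(0):
  [0, -2, -∞]
  [-∞, 0, 8]
  [-9, -∞, 0]
D(1):
  [0, -2, -∞]
  [-∞, 0, 8]
  [-9, -11, 0]
D(2):
  [0, -2, 6]
  [-∞, 0, 8]
  [-9, -11, 0]
D(3):
  [0, -2, 6]
  [-1, 0, 8]
  [-9, -11, 0]
Answer: C* = [[0, -2, 6], [-1, 0, 8], [-9, -11, 0]]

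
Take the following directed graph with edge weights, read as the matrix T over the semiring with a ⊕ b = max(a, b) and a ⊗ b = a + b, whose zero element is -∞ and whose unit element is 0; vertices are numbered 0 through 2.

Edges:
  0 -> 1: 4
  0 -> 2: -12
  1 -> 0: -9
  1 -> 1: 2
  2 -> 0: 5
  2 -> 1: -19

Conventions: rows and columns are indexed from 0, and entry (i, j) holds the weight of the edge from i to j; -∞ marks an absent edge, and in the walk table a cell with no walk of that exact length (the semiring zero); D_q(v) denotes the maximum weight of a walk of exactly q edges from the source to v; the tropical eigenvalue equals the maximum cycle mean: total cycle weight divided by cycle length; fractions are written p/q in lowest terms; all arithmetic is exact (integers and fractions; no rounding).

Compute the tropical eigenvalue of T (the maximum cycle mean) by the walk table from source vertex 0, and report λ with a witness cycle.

q=0: [0, -∞, -∞]
q=1: [-∞, 4, -12]
q=2: [-5, 6, -∞]
q=3: [-3, 8, -17]
Optimal cycle mean attained by: cycle 1->1, total 2, length 1.
Answer: λ = 2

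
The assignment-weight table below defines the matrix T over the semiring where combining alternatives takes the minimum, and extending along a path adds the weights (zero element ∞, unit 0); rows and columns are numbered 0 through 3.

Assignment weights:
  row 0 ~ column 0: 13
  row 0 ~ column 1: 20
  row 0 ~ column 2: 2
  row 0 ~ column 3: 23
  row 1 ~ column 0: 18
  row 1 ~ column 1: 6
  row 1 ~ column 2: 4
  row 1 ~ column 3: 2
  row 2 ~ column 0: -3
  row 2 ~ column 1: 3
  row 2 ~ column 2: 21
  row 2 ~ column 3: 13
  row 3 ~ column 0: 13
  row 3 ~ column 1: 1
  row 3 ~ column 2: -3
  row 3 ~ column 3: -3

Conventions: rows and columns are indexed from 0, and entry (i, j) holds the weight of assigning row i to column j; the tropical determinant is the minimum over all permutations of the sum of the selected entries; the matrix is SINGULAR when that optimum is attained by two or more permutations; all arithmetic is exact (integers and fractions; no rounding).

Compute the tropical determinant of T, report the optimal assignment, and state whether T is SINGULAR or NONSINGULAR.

σ = (0, 1, 2, 3): 13 + 6 + 21 + (-3) = 37
σ = (0, 1, 3, 2): 13 + 6 + 13 + (-3) = 29
σ = (0, 2, 1, 3): 13 + 4 + 3 + (-3) = 17
σ = (0, 2, 3, 1): 13 + 4 + 13 + 1 = 31
σ = (0, 3, 1, 2): 13 + 2 + 3 + (-3) = 15
σ = (0, 3, 2, 1): 13 + 2 + 21 + 1 = 37
σ = (1, 0, 2, 3): 20 + 18 + 21 + (-3) = 56
σ = (1, 0, 3, 2): 20 + 18 + 13 + (-3) = 48
σ = (1, 2, 0, 3): 20 + 4 + (-3) + (-3) = 18
σ = (1, 2, 3, 0): 20 + 4 + 13 + 13 = 50
σ = (1, 3, 0, 2): 20 + 2 + (-3) + (-3) = 16
σ = (1, 3, 2, 0): 20 + 2 + 21 + 13 = 56
σ = (2, 0, 1, 3): 2 + 18 + 3 + (-3) = 20
σ = (2, 0, 3, 1): 2 + 18 + 13 + 1 = 34
σ = (2, 1, 0, 3): 2 + 6 + (-3) + (-3) = 2
σ = (2, 1, 3, 0): 2 + 6 + 13 + 13 = 34
σ = (2, 3, 0, 1): 2 + 2 + (-3) + 1 = 2
σ = (2, 3, 1, 0): 2 + 2 + 3 + 13 = 20
σ = (3, 0, 1, 2): 23 + 18 + 3 + (-3) = 41
σ = (3, 0, 2, 1): 23 + 18 + 21 + 1 = 63
σ = (3, 1, 0, 2): 23 + 6 + (-3) + (-3) = 23
σ = (3, 1, 2, 0): 23 + 6 + 21 + 13 = 63
σ = (3, 2, 0, 1): 23 + 4 + (-3) + 1 = 25
σ = (3, 2, 1, 0): 23 + 4 + 3 + 13 = 43
Optimal value attained by: σ = (2, 1, 0, 3).
Answer: det⊕(T) = 2; verdict: SINGULAR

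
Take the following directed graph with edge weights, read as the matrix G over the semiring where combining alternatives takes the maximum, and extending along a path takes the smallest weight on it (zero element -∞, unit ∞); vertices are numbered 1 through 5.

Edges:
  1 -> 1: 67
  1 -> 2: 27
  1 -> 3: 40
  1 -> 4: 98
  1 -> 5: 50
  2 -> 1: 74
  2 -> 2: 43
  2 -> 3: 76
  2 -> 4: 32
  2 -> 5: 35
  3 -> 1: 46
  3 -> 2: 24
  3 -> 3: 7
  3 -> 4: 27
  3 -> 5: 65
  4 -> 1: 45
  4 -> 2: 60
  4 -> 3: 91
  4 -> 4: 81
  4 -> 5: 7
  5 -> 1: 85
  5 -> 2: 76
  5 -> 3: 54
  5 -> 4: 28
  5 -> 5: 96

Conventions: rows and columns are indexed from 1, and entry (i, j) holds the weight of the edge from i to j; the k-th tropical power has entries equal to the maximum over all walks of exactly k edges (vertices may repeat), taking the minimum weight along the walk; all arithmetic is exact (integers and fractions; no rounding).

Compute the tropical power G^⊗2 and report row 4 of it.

G^⊗2:
  [67, 60, 91, 81, 50]
  [67, 43, 43, 74, 65]
  [65, 65, 54, 46, 65]
  [60, 60, 81, 81, 65]
  [85, 76, 76, 85, 96]
Answer: row 4 of G^⊗2 = [60, 60, 81, 81, 65]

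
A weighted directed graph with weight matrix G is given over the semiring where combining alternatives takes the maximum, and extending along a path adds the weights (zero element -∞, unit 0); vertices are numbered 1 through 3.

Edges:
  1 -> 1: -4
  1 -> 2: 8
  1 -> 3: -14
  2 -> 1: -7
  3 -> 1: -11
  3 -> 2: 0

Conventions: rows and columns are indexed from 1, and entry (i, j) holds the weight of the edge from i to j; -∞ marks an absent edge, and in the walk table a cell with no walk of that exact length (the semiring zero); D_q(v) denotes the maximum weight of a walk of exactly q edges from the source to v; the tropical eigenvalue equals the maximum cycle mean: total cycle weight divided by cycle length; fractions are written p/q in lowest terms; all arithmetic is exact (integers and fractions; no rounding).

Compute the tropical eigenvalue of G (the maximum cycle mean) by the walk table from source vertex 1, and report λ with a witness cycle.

q=0: [0, -∞, -∞]
q=1: [-4, 8, -14]
q=2: [1, 4, -18]
q=3: [-3, 9, -13]
Optimal cycle mean attained by: cycle 1->2->1, total 8 + (-7), length 2.
Answer: λ = 1/2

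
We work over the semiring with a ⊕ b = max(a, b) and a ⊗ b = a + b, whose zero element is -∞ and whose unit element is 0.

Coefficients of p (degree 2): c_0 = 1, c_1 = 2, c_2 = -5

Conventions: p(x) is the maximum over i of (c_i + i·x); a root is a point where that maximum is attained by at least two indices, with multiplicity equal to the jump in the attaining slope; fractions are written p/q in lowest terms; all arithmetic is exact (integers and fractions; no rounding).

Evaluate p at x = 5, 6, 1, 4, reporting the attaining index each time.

p(5) = max(1+0·5=1, 2+1·5=7, -5+2·5=5) = 7 (attained by i=1)
p(6) = max(1+0·6=1, 2+1·6=8, -5+2·6=7) = 8 (attained by i=1)
p(1) = max(1+0·1=1, 2+1·1=3, -5+2·1=-3) = 3 (attained by i=1)
p(4) = max(1+0·4=1, 2+1·4=6, -5+2·4=3) = 6 (attained by i=1)
Answer: p(5) = 7; p(6) = 8; p(1) = 3; p(4) = 6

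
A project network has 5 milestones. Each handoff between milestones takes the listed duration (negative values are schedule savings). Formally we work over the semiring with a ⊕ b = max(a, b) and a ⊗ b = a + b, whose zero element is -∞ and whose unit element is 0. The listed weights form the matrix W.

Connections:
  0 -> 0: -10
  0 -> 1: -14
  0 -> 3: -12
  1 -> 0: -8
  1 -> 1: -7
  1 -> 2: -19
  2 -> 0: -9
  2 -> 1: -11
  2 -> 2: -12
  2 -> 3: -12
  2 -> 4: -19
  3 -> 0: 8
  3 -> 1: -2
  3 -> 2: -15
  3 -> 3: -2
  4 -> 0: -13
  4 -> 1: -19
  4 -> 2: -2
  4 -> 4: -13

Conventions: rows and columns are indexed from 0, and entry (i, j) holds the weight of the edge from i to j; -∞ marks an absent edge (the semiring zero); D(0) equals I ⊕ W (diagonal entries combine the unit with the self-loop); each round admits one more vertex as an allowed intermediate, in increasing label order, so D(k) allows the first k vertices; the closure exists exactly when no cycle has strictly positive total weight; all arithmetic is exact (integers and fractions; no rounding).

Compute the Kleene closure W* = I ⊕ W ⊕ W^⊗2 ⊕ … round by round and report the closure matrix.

D(0):
  [0, -14, -∞, -12, -∞]
  [-8, 0, -19, -∞, -∞]
  [-9, -11, 0, -12, -19]
  [8, -2, -15, 0, -∞]
  [-13, -19, -2, -∞, 0]
D(1):
  [0, -14, -∞, -12, -∞]
  [-8, 0, -19, -20, -∞]
  [-9, -11, 0, -12, -19]
  [8, -2, -15, 0, -∞]
  [-13, -19, -2, -25, 0]
D(2):
  [0, -14, -33, -12, -∞]
  [-8, 0, -19, -20, -∞]
  [-9, -11, 0, -12, -19]
  [8, -2, -15, 0, -∞]
  [-13, -19, -2, -25, 0]
D(3):
  [0, -14, -33, -12, -52]
  [-8, 0, -19, -20, -38]
  [-9, -11, 0, -12, -19]
  [8, -2, -15, 0, -34]
  [-11, -13, -2, -14, 0]
D(4):
  [0, -14, -27, -12, -46]
  [-8, 0, -19, -20, -38]
  [-4, -11, 0, -12, -19]
  [8, -2, -15, 0, -34]
  [-6, -13, -2, -14, 0]
D(5):
  [0, -14, -27, -12, -46]
  [-8, 0, -19, -20, -38]
  [-4, -11, 0, -12, -19]
  [8, -2, -15, 0, -34]
  [-6, -13, -2, -14, 0]
Answer: W* = [[0, -14, -27, -12, -46], [-8, 0, -19, -20, -38], [-4, -11, 0, -12, -19], [8, -2, -15, 0, -34], [-6, -13, -2, -14, 0]]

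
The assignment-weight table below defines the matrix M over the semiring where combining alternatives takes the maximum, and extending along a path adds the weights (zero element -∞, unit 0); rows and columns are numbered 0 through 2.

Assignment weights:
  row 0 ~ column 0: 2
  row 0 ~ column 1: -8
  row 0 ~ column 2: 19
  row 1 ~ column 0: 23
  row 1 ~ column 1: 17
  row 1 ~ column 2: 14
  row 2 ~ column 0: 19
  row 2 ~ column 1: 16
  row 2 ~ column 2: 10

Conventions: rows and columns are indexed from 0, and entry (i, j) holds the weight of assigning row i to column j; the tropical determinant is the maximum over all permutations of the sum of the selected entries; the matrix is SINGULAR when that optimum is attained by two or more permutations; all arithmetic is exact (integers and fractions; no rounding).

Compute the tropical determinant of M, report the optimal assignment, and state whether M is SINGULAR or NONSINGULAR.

σ = (0, 1, 2): 2 + 17 + 10 = 29
σ = (0, 2, 1): 2 + 14 + 16 = 32
σ = (1, 0, 2): (-8) + 23 + 10 = 25
σ = (1, 2, 0): (-8) + 14 + 19 = 25
σ = (2, 0, 1): 19 + 23 + 16 = 58
σ = (2, 1, 0): 19 + 17 + 19 = 55
Optimal value attained by: σ = (2, 0, 1).
Answer: det⊕(M) = 58; verdict: NONSINGULAR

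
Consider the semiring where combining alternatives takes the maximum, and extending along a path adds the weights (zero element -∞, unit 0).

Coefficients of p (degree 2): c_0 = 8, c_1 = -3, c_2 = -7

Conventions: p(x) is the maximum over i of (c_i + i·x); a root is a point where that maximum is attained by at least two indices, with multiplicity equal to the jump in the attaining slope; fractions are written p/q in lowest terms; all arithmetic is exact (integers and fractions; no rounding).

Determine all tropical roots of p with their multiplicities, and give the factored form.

hull edge (i=0, c=8) to (i=2, c=-7): slope -15/2, span 2
Factored form: p(x) = -7 ⊗ (x ⊕ 15/2) ⊗ (x ⊕ 15/2)
Answer: roots = 15/2 (mult 2)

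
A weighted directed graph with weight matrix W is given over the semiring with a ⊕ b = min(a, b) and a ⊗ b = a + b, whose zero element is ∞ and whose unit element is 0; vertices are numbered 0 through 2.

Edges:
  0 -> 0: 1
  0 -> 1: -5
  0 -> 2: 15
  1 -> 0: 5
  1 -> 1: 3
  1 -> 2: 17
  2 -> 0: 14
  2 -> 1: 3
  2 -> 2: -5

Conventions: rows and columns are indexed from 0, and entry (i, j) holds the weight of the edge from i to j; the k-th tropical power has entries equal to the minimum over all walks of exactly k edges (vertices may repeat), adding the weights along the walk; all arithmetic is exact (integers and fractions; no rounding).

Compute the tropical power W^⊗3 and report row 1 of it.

W^⊗2:
  [0, -4, 10]
  [6, 0, 12]
  [8, -2, -10]
W^⊗3:
  [1, -5, 5]
  [5, 1, 7]
  [3, -7, -15]
Answer: row 1 of W^⊗3 = [5, 1, 7]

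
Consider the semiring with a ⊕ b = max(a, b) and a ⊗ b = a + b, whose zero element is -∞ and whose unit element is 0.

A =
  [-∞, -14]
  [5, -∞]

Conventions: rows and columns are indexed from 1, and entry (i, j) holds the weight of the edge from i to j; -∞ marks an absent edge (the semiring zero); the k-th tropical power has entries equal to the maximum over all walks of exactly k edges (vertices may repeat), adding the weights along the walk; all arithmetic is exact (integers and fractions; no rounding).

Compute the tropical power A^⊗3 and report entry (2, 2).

A^⊗2:
  [-9, -∞]
  [-∞, -9]
A^⊗3:
  [-∞, -23]
  [-4, -∞]
Key observation: no walk of exactly 3 edges connects these vertices, so the entry is the semiring zero.
Answer: (A^⊗3)[2][2] = -∞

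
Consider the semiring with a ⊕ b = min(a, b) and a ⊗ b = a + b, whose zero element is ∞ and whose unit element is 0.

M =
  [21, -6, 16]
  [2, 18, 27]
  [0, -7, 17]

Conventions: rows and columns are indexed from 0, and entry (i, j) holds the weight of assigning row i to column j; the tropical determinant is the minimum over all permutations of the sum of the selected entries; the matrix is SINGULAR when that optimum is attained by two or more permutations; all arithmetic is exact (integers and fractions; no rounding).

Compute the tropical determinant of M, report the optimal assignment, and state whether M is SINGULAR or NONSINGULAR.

σ = (0, 1, 2): 21 + 18 + 17 = 56
σ = (0, 2, 1): 21 + 27 + (-7) = 41
σ = (1, 0, 2): (-6) + 2 + 17 = 13
σ = (1, 2, 0): (-6) + 27 + 0 = 21
σ = (2, 0, 1): 16 + 2 + (-7) = 11
σ = (2, 1, 0): 16 + 18 + 0 = 34
Optimal value attained by: σ = (2, 0, 1).
Answer: det⊕(M) = 11; verdict: NONSINGULAR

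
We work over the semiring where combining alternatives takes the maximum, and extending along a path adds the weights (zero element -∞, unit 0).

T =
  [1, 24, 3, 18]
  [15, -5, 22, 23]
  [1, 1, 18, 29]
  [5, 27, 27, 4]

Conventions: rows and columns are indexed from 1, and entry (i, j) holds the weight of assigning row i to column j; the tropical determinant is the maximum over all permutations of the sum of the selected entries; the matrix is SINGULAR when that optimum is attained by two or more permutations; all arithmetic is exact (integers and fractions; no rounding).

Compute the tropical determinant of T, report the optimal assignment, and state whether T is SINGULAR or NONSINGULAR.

σ = (1, 2, 3, 4): 1 + (-5) + 18 + 4 = 18
σ = (1, 2, 4, 3): 1 + (-5) + 29 + 27 = 52
σ = (1, 3, 2, 4): 1 + 22 + 1 + 4 = 28
σ = (1, 3, 4, 2): 1 + 22 + 29 + 27 = 79
σ = (1, 4, 2, 3): 1 + 23 + 1 + 27 = 52
σ = (1, 4, 3, 2): 1 + 23 + 18 + 27 = 69
σ = (2, 1, 3, 4): 24 + 15 + 18 + 4 = 61
σ = (2, 1, 4, 3): 24 + 15 + 29 + 27 = 95
σ = (2, 3, 1, 4): 24 + 22 + 1 + 4 = 51
σ = (2, 3, 4, 1): 24 + 22 + 29 + 5 = 80
σ = (2, 4, 1, 3): 24 + 23 + 1 + 27 = 75
σ = (2, 4, 3, 1): 24 + 23 + 18 + 5 = 70
σ = (3, 1, 2, 4): 3 + 15 + 1 + 4 = 23
σ = (3, 1, 4, 2): 3 + 15 + 29 + 27 = 74
σ = (3, 2, 1, 4): 3 + (-5) + 1 + 4 = 3
σ = (3, 2, 4, 1): 3 + (-5) + 29 + 5 = 32
σ = (3, 4, 1, 2): 3 + 23 + 1 + 27 = 54
σ = (3, 4, 2, 1): 3 + 23 + 1 + 5 = 32
σ = (4, 1, 2, 3): 18 + 15 + 1 + 27 = 61
σ = (4, 1, 3, 2): 18 + 15 + 18 + 27 = 78
σ = (4, 2, 1, 3): 18 + (-5) + 1 + 27 = 41
σ = (4, 2, 3, 1): 18 + (-5) + 18 + 5 = 36
σ = (4, 3, 1, 2): 18 + 22 + 1 + 27 = 68
σ = (4, 3, 2, 1): 18 + 22 + 1 + 5 = 46
Optimal value attained by: σ = (2, 1, 4, 3).
Answer: det⊕(T) = 95; verdict: NONSINGULAR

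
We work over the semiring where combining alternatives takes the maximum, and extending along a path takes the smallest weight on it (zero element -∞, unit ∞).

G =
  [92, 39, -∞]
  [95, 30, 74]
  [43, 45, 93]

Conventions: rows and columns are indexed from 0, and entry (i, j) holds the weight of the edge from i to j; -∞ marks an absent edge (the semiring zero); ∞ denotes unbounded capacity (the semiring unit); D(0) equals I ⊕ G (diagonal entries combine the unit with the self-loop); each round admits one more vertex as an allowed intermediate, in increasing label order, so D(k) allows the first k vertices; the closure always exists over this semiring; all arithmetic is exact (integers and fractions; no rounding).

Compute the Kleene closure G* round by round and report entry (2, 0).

D(0):
  [∞, 39, -∞]
  [95, ∞, 74]
  [43, 45, ∞]
D(1):
  [∞, 39, -∞]
  [95, ∞, 74]
  [43, 45, ∞]
D(2):
  [∞, 39, 39]
  [95, ∞, 74]
  [45, 45, ∞]
D(3):
  [∞, 39, 39]
  [95, ∞, 74]
  [45, 45, ∞]
Answer: G*[2][0] = 45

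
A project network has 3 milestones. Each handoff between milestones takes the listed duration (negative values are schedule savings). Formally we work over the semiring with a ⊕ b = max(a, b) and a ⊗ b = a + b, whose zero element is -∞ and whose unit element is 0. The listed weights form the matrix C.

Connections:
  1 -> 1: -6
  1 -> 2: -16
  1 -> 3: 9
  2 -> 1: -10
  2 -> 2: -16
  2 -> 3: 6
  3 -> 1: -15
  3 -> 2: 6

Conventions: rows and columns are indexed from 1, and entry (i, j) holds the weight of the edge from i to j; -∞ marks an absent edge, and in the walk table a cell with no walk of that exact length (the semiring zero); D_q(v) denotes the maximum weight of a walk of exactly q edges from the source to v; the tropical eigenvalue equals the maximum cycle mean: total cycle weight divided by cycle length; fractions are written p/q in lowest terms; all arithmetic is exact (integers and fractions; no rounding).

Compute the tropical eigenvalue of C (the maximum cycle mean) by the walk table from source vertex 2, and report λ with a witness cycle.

q=0: [-∞, 0, -∞]
q=1: [-10, -16, 6]
q=2: [-9, 12, -1]
q=3: [2, 5, 18]
Optimal cycle mean attained by: cycle 2->3->2, total 6 + 6, length 2.
Answer: λ = 6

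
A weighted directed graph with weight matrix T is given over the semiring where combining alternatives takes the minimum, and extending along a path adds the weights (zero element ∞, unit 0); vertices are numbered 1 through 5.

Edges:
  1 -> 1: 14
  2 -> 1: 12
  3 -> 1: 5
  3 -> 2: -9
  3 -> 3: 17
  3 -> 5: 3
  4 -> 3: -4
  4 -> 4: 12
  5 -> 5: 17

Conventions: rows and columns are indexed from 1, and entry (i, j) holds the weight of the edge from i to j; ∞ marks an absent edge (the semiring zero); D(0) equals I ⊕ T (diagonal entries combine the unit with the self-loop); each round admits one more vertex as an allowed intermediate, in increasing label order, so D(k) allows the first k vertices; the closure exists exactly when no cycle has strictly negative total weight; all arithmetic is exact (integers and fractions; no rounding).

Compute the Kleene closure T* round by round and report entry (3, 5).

D(0):
  [0, ∞, ∞, ∞, ∞]
  [12, 0, ∞, ∞, ∞]
  [5, -9, 0, ∞, 3]
  [∞, ∞, -4, 0, ∞]
  [∞, ∞, ∞, ∞, 0]
D(1):
  [0, ∞, ∞, ∞, ∞]
  [12, 0, ∞, ∞, ∞]
  [5, -9, 0, ∞, 3]
  [∞, ∞, -4, 0, ∞]
  [∞, ∞, ∞, ∞, 0]
D(2):
  [0, ∞, ∞, ∞, ∞]
  [12, 0, ∞, ∞, ∞]
  [3, -9, 0, ∞, 3]
  [∞, ∞, -4, 0, ∞]
  [∞, ∞, ∞, ∞, 0]
D(3):
  [0, ∞, ∞, ∞, ∞]
  [12, 0, ∞, ∞, ∞]
  [3, -9, 0, ∞, 3]
  [-1, -13, -4, 0, -1]
  [∞, ∞, ∞, ∞, 0]
D(4):
  [0, ∞, ∞, ∞, ∞]
  [12, 0, ∞, ∞, ∞]
  [3, -9, 0, ∞, 3]
  [-1, -13, -4, 0, -1]
  [∞, ∞, ∞, ∞, 0]
D(5):
  [0, ∞, ∞, ∞, ∞]
  [12, 0, ∞, ∞, ∞]
  [3, -9, 0, ∞, 3]
  [-1, -13, -4, 0, -1]
  [∞, ∞, ∞, ∞, 0]
Answer: T*[3][5] = 3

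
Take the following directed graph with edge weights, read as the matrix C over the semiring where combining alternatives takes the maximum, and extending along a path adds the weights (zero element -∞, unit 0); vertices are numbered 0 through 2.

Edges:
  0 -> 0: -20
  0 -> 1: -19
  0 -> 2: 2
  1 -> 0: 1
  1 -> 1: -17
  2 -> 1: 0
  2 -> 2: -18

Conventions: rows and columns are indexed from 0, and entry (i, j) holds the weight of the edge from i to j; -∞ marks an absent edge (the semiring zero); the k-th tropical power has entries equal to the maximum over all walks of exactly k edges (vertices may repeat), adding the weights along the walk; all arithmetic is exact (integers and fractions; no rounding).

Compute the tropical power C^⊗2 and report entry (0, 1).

C^⊗2:
  [-18, 2, -16]
  [-16, -18, 3]
  [1, -17, -36]
Key observation: the optimum is the walk 0->2->1, with weight 2 + 0 = 2.
Optimal value attained by: walk 0->2->1.
Answer: (C^⊗2)[0][1] = 2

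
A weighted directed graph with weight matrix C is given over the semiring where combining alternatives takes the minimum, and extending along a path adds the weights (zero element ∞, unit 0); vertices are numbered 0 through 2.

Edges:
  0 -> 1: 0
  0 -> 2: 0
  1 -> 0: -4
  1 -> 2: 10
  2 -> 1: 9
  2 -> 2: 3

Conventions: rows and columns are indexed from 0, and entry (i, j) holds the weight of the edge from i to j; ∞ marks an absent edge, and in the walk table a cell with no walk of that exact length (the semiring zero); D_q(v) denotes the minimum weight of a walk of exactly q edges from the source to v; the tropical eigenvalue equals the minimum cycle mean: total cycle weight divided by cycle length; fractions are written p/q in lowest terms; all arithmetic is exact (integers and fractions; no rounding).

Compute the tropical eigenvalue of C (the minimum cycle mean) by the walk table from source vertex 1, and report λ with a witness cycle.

q=0: [∞, 0, ∞]
q=1: [-4, ∞, 10]
q=2: [∞, -4, -4]
q=3: [-8, 5, -1]
Optimal cycle mean attained by: cycle 0->1->0, total 0 + (-4), length 2.
Answer: λ = -2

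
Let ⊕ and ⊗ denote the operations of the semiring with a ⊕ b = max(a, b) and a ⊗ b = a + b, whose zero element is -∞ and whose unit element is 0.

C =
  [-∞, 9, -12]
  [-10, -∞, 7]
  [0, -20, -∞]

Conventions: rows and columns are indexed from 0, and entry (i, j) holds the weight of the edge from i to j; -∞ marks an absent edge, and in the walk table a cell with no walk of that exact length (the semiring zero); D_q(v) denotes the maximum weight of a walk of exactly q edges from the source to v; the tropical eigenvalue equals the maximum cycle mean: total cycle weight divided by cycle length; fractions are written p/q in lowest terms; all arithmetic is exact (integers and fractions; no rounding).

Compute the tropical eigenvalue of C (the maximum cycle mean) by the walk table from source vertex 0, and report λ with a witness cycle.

q=0: [0, -∞, -∞]
q=1: [-∞, 9, -12]
q=2: [-1, -32, 16]
q=3: [16, 8, -13]
Optimal cycle mean attained by: cycle 0->1->2->0, total 9 + 7 + 0, length 3.
Answer: λ = 16/3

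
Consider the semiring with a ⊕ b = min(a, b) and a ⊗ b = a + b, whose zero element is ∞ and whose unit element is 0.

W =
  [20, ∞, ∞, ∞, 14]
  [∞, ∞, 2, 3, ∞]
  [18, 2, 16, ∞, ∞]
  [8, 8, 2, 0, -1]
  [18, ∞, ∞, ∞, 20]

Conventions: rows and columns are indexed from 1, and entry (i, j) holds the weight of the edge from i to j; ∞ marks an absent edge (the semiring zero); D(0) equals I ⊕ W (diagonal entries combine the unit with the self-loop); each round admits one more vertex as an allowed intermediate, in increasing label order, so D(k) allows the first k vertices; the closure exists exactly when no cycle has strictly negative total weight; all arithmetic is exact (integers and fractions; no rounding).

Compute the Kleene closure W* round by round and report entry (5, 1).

D(0):
  [0, ∞, ∞, ∞, 14]
  [∞, 0, 2, 3, ∞]
  [18, 2, 0, ∞, ∞]
  [8, 8, 2, 0, -1]
  [18, ∞, ∞, ∞, 0]
D(1):
  [0, ∞, ∞, ∞, 14]
  [∞, 0, 2, 3, ∞]
  [18, 2, 0, ∞, 32]
  [8, 8, 2, 0, -1]
  [18, ∞, ∞, ∞, 0]
D(2):
  [0, ∞, ∞, ∞, 14]
  [∞, 0, 2, 3, ∞]
  [18, 2, 0, 5, 32]
  [8, 8, 2, 0, -1]
  [18, ∞, ∞, ∞, 0]
D(3):
  [0, ∞, ∞, ∞, 14]
  [20, 0, 2, 3, 34]
  [18, 2, 0, 5, 32]
  [8, 4, 2, 0, -1]
  [18, ∞, ∞, ∞, 0]
D(4):
  [0, ∞, ∞, ∞, 14]
  [11, 0, 2, 3, 2]
  [13, 2, 0, 5, 4]
  [8, 4, 2, 0, -1]
  [18, ∞, ∞, ∞, 0]
D(5):
  [0, ∞, ∞, ∞, 14]
  [11, 0, 2, 3, 2]
  [13, 2, 0, 5, 4]
  [8, 4, 2, 0, -1]
  [18, ∞, ∞, ∞, 0]
Answer: W*[5][1] = 18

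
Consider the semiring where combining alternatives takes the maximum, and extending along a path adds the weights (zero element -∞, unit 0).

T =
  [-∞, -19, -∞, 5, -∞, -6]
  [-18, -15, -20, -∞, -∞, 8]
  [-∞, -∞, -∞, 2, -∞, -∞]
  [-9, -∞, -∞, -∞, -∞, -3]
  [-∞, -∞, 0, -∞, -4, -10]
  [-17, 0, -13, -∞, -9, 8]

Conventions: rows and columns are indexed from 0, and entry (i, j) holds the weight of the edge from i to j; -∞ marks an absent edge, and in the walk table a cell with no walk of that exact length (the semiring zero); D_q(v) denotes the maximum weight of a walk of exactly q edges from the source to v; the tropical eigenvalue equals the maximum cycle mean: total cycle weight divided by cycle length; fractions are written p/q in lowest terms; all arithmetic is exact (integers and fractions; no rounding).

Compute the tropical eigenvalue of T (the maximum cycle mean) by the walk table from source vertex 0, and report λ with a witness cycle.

q=0: [0, -∞, -∞, -∞, -∞, -∞]
q=1: [-∞, -19, -∞, 5, -∞, -6]
q=2: [-4, -6, -19, -∞, -15, 2]
q=3: [-15, 2, -11, 1, -7, 10]
q=4: [-7, 10, -3, -9, 1, 18]
q=5: [1, 18, 5, -1, 9, 26]
q=6: [9, 26, 13, 7, 17, 34]
Optimal cycle mean attained by: cycle 5->5, total 8, length 1.
Answer: λ = 8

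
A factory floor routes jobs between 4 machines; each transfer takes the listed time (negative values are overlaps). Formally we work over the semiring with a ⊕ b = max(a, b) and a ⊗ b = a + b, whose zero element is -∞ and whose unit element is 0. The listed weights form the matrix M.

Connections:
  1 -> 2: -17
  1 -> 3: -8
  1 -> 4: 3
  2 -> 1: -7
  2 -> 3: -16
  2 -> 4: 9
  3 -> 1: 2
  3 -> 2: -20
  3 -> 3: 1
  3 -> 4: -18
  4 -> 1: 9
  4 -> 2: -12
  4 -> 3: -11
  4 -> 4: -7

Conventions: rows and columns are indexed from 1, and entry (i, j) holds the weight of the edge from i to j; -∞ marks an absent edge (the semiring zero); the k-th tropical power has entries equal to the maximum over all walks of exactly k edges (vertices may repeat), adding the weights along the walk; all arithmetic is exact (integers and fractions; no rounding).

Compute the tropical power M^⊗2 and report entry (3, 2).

M^⊗2:
  [12, -9, -7, -4]
  [18, -3, -2, 2]
  [3, -15, 2, 5]
  [2, -8, 1, 12]
Key observation: the optimum is the walk 3->1->2, with weight 2 + (-17) = -15.
Optimal value attained by: walk 3->1->2.
Answer: (M^⊗2)[3][2] = -15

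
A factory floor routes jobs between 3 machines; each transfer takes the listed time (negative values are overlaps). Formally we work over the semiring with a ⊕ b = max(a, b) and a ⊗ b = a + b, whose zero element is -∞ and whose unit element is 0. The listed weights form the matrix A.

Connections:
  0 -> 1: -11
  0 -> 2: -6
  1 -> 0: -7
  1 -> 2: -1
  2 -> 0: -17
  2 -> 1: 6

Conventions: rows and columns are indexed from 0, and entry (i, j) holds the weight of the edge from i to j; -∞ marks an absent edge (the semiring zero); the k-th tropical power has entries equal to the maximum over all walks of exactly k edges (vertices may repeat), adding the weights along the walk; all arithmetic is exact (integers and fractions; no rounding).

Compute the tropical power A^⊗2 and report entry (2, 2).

A^⊗2:
  [-18, 0, -12]
  [-18, 5, -13]
  [-1, -28, 5]
Key observation: the optimum is the walk 2->1->2, with weight 6 + (-1) = 5.
Optimal value attained by: walk 2->1->2.
Answer: (A^⊗2)[2][2] = 5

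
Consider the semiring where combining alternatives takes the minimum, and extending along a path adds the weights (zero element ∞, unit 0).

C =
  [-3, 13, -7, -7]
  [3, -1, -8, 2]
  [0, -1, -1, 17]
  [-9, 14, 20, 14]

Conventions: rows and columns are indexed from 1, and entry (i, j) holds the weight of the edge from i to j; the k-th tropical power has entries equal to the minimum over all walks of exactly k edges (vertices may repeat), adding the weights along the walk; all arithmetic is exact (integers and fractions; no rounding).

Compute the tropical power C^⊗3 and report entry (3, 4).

C^⊗2:
  [-16, -8, -10, -10]
  [-8, -9, -9, -4]
  [-3, -2, -9, -7]
  [-12, 4, -16, -16]
C^⊗3:
  [-19, -11, -23, -23]
  [-13, -10, -17, -15]
  [-16, -10, -10, -10]
  [-25, -17, -19, -19]
Key observation: the optimum is the walk 3->1->1->4, with weight 0 + (-3) + (-7) = -10.
Optimal value attained by: walk 3->1->1->4.
Answer: (C^⊗3)[3][4] = -10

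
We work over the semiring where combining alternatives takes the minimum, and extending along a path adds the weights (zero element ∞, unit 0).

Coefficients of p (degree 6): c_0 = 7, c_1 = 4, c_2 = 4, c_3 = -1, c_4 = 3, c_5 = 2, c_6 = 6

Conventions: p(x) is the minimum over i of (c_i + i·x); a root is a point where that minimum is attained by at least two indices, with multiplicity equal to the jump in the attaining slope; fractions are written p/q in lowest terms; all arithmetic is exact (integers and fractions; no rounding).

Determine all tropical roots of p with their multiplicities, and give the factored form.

hull edge (i=0, c=7) to (i=1, c=4): slope -3, span 1
hull edge (i=1, c=4) to (i=3, c=-1): slope -5/2, span 2
hull edge (i=3, c=-1) to (i=5, c=2): slope 3/2, span 2
hull edge (i=5, c=2) to (i=6, c=6): slope 4, span 1
Factored form: p(x) = 6 ⊗ (x ⊕ (-4)) ⊗ (x ⊕ (-3/2)) ⊗ (x ⊕ (-3/2)) ⊗ (x ⊕ 5/2) ⊗ (x ⊕ 5/2) ⊗ (x ⊕ 3)
Answer: roots = -4 (mult 1), -3/2 (mult 2), 5/2 (mult 2), 3 (mult 1)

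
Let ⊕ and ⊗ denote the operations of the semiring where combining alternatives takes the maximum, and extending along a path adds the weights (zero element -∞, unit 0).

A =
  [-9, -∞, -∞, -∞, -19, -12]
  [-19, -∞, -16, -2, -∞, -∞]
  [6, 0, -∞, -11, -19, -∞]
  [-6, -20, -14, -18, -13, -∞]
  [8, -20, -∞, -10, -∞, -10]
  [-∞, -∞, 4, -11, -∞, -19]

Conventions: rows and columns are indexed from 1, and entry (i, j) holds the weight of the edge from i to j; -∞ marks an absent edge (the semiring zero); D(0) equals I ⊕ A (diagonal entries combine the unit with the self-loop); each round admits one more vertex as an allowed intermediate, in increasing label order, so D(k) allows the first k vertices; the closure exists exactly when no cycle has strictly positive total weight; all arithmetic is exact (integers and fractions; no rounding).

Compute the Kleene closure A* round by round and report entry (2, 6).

D(0):
  [0, -∞, -∞, -∞, -19, -12]
  [-19, 0, -16, -2, -∞, -∞]
  [6, 0, 0, -11, -19, -∞]
  [-6, -20, -14, 0, -13, -∞]
  [8, -20, -∞, -10, 0, -10]
  [-∞, -∞, 4, -11, -∞, 0]
D(1):
  [0, -∞, -∞, -∞, -19, -12]
  [-19, 0, -16, -2, -38, -31]
  [6, 0, 0, -11, -13, -6]
  [-6, -20, -14, 0, -13, -18]
  [8, -20, -∞, -10, 0, -4]
  [-∞, -∞, 4, -11, -∞, 0]
D(2):
  [0, -∞, -∞, -∞, -19, -12]
  [-19, 0, -16, -2, -38, -31]
  [6, 0, 0, -2, -13, -6]
  [-6, -20, -14, 0, -13, -18]
  [8, -20, -36, -10, 0, -4]
  [-∞, -∞, 4, -11, -∞, 0]
D(3):
  [0, -∞, -∞, -∞, -19, -12]
  [-10, 0, -16, -2, -29, -22]
  [6, 0, 0, -2, -13, -6]
  [-6, -14, -14, 0, -13, -18]
  [8, -20, -36, -10, 0, -4]
  [10, 4, 4, 2, -9, 0]
D(4):
  [0, -∞, -∞, -∞, -19, -12]
  [-8, 0, -16, -2, -15, -20]
  [6, 0, 0, -2, -13, -6]
  [-6, -14, -14, 0, -13, -18]
  [8, -20, -24, -10, 0, -4]
  [10, 4, 4, 2, -9, 0]
D(5):
  [0, -39, -43, -29, -19, -12]
  [-7, 0, -16, -2, -15, -19]
  [6, 0, 0, -2, -13, -6]
  [-5, -14, -14, 0, -13, -17]
  [8, -20, -24, -10, 0, -4]
  [10, 4, 4, 2, -9, 0]
D(6):
  [0, -8, -8, -10, -19, -12]
  [-7, 0, -15, -2, -15, -19]
  [6, 0, 0, -2, -13, -6]
  [-5, -13, -13, 0, -13, -17]
  [8, 0, 0, -2, 0, -4]
  [10, 4, 4, 2, -9, 0]
Answer: A*[2][6] = -19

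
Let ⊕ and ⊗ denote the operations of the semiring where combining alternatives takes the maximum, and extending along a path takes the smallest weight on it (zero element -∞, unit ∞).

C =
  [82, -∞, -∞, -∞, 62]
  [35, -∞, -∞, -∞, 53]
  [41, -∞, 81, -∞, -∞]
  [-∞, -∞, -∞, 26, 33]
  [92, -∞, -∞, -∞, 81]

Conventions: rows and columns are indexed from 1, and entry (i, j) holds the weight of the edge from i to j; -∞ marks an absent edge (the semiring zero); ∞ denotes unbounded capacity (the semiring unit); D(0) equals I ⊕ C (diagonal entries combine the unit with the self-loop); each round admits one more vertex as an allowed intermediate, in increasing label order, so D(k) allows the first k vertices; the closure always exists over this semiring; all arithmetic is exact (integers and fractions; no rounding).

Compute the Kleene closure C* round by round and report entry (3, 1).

D(0):
  [∞, -∞, -∞, -∞, 62]
  [35, ∞, -∞, -∞, 53]
  [41, -∞, ∞, -∞, -∞]
  [-∞, -∞, -∞, ∞, 33]
  [92, -∞, -∞, -∞, ∞]
D(1):
  [∞, -∞, -∞, -∞, 62]
  [35, ∞, -∞, -∞, 53]
  [41, -∞, ∞, -∞, 41]
  [-∞, -∞, -∞, ∞, 33]
  [92, -∞, -∞, -∞, ∞]
D(2):
  [∞, -∞, -∞, -∞, 62]
  [35, ∞, -∞, -∞, 53]
  [41, -∞, ∞, -∞, 41]
  [-∞, -∞, -∞, ∞, 33]
  [92, -∞, -∞, -∞, ∞]
D(3):
  [∞, -∞, -∞, -∞, 62]
  [35, ∞, -∞, -∞, 53]
  [41, -∞, ∞, -∞, 41]
  [-∞, -∞, -∞, ∞, 33]
  [92, -∞, -∞, -∞, ∞]
D(4):
  [∞, -∞, -∞, -∞, 62]
  [35, ∞, -∞, -∞, 53]
  [41, -∞, ∞, -∞, 41]
  [-∞, -∞, -∞, ∞, 33]
  [92, -∞, -∞, -∞, ∞]
D(5):
  [∞, -∞, -∞, -∞, 62]
  [53, ∞, -∞, -∞, 53]
  [41, -∞, ∞, -∞, 41]
  [33, -∞, -∞, ∞, 33]
  [92, -∞, -∞, -∞, ∞]
Answer: C*[3][1] = 41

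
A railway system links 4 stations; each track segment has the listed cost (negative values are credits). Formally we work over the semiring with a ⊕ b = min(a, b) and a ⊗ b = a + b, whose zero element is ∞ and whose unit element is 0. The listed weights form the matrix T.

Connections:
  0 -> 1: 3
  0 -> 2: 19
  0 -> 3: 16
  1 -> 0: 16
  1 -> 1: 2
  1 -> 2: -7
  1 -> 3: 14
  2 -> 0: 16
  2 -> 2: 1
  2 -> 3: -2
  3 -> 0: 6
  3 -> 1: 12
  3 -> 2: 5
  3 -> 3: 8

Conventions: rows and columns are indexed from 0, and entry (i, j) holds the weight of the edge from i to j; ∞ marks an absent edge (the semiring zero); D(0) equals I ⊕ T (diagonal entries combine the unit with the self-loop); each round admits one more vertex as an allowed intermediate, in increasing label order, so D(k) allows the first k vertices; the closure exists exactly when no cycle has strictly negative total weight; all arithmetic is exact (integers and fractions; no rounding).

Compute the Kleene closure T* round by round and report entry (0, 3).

D(0):
  [0, 3, 19, 16]
  [16, 0, -7, 14]
  [16, ∞, 0, -2]
  [6, 12, 5, 0]
D(1):
  [0, 3, 19, 16]
  [16, 0, -7, 14]
  [16, 19, 0, -2]
  [6, 9, 5, 0]
D(2):
  [0, 3, -4, 16]
  [16, 0, -7, 14]
  [16, 19, 0, -2]
  [6, 9, 2, 0]
D(3):
  [0, 3, -4, -6]
  [9, 0, -7, -9]
  [16, 19, 0, -2]
  [6, 9, 2, 0]
D(4):
  [0, 3, -4, -6]
  [-3, 0, -7, -9]
  [4, 7, 0, -2]
  [6, 9, 2, 0]
Answer: T*[0][3] = -6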